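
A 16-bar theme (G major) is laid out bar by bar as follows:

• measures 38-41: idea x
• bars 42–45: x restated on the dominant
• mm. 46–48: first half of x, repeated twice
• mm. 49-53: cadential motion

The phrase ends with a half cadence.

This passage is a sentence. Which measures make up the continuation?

After the presentation (mm. 38-45), the continuation covers the fragmentation through the cadence: mm. 46–53.

measures 46–53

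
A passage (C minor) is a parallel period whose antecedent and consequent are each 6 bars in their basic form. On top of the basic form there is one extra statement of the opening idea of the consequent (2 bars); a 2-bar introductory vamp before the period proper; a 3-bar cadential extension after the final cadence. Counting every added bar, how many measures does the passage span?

Basic parallel period: 6 + 6 = 12 bars.
12 (basic form) + 2 (extra statement) + 2 (introduction) + 3 (cadential extension) = 19.

19 measures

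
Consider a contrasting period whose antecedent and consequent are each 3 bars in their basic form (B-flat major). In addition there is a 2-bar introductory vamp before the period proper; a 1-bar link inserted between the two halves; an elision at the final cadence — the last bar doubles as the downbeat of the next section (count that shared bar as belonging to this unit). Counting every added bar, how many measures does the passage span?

Basic contrasting period: 3 + 3 = 6 bars.
6 (basic form) + 2 (introduction) + 1 (link) = 9.
The elision shares a bar with the next section but does not change this unit's count.

9 measures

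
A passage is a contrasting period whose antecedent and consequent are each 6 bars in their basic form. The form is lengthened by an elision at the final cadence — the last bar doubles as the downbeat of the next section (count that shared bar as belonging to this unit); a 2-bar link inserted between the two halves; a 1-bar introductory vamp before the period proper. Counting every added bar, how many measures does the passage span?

15 measures

Basic contrasting period: 6 + 6 = 12 bars.
12 (basic form) + 2 (link) + 1 (introduction) = 15.
The elision shares a bar with the next section but does not change this unit's count.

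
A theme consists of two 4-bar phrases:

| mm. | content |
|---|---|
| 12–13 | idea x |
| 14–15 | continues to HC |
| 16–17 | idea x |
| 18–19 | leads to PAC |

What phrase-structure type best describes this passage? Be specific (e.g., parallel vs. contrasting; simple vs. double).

Phrase 1 ends with a half cadence (weaker) and phrase 2 with a perfect authentic cadence (stronger): antecedent + consequent = a period.
The two phrases open with the same material (x / x), so the period is parallel.

parallel period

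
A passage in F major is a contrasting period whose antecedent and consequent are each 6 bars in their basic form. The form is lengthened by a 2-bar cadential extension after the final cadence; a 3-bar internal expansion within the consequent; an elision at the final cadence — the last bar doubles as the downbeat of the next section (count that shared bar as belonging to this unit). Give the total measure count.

Basic contrasting period: 6 + 6 = 12 bars.
12 (basic form) + 2 (cadential extension) + 3 (internal expansion) = 17.
The elision shares a bar with the next section but does not change this unit's count.

17 measures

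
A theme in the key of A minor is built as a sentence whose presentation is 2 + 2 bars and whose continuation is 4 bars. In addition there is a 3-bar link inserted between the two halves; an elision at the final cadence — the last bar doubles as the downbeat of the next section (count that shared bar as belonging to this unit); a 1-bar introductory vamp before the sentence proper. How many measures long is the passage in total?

Basic sentence: 2 + 2 + 4 = 8 bars.
8 (basic form) + 3 (link) + 1 (introduction) = 12.
The elision shares a bar with the next section but does not change this unit's count.

12 measures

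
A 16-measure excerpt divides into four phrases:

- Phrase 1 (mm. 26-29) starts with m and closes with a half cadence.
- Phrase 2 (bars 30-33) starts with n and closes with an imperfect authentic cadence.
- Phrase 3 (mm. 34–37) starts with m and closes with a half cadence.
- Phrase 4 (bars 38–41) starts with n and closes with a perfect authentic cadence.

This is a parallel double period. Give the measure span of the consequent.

measures 34–41

In a double period the first pair of phrases (ending imperfect authentic cadence) is the large antecedent and the second pair (ending perfect authentic cadence) is the large consequent; the consequent is measures 34–41.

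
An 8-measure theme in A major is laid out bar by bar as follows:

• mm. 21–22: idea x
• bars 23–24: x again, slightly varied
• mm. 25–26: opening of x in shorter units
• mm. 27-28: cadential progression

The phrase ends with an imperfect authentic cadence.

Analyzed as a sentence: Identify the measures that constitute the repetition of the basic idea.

measures 23–24

The presentation of a sentence is the basic idea (bars 21–22) plus its repetition (mm. 23–24); the repetition of the basic idea is therefore measures 23–24.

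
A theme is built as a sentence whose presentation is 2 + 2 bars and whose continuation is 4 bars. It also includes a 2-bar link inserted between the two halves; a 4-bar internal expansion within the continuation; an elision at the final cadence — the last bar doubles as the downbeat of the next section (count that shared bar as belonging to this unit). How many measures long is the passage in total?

Basic sentence: 2 + 2 + 4 = 8 bars.
8 (basic form) + 2 (link) + 4 (internal expansion) = 14.
The elision shares a bar with the next section but does not change this unit's count.

14 measures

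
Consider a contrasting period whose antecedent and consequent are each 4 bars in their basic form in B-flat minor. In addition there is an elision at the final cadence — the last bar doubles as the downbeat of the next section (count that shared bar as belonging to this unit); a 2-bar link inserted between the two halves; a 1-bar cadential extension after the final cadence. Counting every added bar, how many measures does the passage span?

11 measures

Basic contrasting period: 4 + 4 = 8 bars.
8 (basic form) + 2 (link) + 1 (cadential extension) = 11.
The elision shares a bar with the next section but does not change this unit's count.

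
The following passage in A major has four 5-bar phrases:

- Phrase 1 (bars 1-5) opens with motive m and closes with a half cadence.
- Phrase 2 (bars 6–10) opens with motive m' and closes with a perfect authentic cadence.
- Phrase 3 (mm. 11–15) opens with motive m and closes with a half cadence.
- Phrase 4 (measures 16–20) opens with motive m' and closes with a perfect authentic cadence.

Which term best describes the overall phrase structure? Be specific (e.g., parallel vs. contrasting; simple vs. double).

The cadence pattern HC–PAC–HC–PAC is weak–strong twice, and phrases 3–4 restate phrases 1–2: a period heard twice, not a double period (which would end weakly at phrase 2).

repeated period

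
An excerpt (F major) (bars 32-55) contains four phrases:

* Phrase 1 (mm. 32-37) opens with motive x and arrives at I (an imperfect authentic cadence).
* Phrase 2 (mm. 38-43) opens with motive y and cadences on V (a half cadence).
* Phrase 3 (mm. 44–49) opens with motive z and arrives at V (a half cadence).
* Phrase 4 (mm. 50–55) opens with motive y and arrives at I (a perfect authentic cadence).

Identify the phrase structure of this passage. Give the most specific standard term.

contrasting double period

Four phrases in two halves: the first half (mm. 32-43) ends with a half cadence, the second (bars 44–55) with a perfect authentic cadence — a large antecedent–consequent pair, i.e. a double period.
Phrase 3 begins with different material from phrase 1, making it contrasting.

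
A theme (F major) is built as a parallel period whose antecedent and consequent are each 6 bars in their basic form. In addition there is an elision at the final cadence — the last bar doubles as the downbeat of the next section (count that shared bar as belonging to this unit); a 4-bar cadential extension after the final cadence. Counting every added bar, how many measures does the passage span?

Basic parallel period: 6 + 6 = 12 bars.
12 (basic form) + 4 (cadential extension) = 16.
The elision shares a bar with the next section but does not change this unit's count.

16 measures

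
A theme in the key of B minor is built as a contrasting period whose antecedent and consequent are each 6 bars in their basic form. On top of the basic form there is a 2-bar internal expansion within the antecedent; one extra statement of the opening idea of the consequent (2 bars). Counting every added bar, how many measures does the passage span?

Basic contrasting period: 6 + 6 = 12 bars.
12 (basic form) + 2 (internal expansion) + 2 (extra statement) = 16.

16 measures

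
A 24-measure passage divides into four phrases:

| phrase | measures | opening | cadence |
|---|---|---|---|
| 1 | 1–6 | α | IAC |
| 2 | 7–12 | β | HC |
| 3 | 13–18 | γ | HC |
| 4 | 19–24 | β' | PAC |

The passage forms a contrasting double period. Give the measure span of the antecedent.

measures 1–12

In a double period the first pair of phrases (ending half cadence) is the large antecedent and the second pair (ending perfect authentic cadence) is the large consequent; the antecedent is measures 1–12.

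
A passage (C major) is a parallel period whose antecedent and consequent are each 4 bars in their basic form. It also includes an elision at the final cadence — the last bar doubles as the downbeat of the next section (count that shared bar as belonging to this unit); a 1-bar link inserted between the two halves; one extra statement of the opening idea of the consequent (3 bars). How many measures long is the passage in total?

Basic parallel period: 4 + 4 = 8 bars.
8 (basic form) + 1 (link) + 3 (extra statement) = 12.
The elision shares a bar with the next section but does not change this unit's count.

12 measures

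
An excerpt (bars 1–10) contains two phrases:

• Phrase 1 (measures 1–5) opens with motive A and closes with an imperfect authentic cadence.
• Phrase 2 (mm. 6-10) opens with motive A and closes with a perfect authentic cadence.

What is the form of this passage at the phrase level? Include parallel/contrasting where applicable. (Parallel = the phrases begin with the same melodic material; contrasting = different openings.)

parallel period

Phrase 1 ends with an imperfect authentic cadence (weaker) and phrase 2 with a perfect authentic cadence (stronger): antecedent + consequent = a period.
The two phrases open with the same material (A / A), so the period is parallel.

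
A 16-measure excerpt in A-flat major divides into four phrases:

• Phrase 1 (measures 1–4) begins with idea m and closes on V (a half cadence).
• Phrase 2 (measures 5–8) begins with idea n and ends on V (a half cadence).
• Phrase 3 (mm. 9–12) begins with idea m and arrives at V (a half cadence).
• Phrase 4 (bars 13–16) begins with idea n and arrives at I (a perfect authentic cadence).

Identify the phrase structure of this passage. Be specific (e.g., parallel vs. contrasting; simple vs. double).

parallel double period

Four phrases in two halves: the first half (measures 1-8) ends with a half cadence, the second (mm. 9–16) with a perfect authentic cadence — a large antecedent–consequent pair, i.e. a double period.
Phrase 3 begins with the same material as phrase 1, making it parallel.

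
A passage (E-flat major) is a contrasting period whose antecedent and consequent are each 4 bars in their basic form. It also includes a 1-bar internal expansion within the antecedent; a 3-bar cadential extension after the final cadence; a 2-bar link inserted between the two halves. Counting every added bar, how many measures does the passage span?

Basic contrasting period: 4 + 4 = 8 bars.
8 (basic form) + 1 (internal expansion) + 3 (cadential extension) + 2 (link) = 14.

14 measures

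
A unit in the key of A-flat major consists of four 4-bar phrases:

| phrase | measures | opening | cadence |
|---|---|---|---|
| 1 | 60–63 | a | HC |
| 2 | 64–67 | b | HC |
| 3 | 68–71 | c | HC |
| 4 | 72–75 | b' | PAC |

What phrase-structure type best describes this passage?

contrasting double period

Four phrases in two halves: the first half (bars 60–67) ends with a half cadence, the second (bars 68–75) with a perfect authentic cadence — a large antecedent–consequent pair, i.e. a double period.
Phrase 3 begins with different material from phrase 1, making it contrasting.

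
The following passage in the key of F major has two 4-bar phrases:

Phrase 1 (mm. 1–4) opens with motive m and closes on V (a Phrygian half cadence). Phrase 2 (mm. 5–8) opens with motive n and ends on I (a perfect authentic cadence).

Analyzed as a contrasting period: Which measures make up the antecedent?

measures 1–4

The antecedent is the phrase ending with the weaker cadence (Phrygian half cadence, phrase 1) and the consequent the one ending more conclusively (perfect authentic cadence, phrase 2); the antecedent is measures 1-4.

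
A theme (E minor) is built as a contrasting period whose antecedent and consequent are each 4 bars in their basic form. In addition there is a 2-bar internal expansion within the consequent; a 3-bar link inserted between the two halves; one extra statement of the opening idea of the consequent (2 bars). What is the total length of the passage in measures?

15 measures

Basic contrasting period: 4 + 4 = 8 bars.
8 (basic form) + 2 (internal expansion) + 3 (link) + 2 (extra statement) = 15.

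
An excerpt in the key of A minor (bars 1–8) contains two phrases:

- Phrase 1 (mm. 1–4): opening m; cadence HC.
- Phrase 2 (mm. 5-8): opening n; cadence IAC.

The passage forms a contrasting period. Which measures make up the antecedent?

The phrase ending with the weaker cadence (half cadence) is the antecedent; the one ending more conclusively (imperfect authentic cadence) is the consequent. The antecedent is measures 1–4.

measures 1–4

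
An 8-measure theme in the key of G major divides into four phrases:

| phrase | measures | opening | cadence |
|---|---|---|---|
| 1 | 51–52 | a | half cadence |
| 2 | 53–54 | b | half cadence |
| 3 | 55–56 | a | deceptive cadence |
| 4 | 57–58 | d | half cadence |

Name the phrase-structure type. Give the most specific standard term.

phrase group

Phrase 4 ends with a half cadence, no stronger than phrase 2's half cadence, so the four phrases do not form a double period; nor do phrases 3–4 duplicate 1–2, so it is not a repeated period. With no phrase reaching a conclusive cadence, the passage is a phrase group.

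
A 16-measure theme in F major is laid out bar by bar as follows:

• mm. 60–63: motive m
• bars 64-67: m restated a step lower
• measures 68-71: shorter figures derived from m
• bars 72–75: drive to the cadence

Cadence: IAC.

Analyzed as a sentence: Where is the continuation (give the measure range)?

After the presentation (bars 60–67), the continuation covers the fragmentation through the cadence: mm. 68–75.

measures 68–75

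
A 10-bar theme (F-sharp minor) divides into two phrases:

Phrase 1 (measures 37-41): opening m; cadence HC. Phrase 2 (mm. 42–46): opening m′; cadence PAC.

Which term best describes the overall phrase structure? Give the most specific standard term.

Phrase 1 ends with a half cadence (weaker) and phrase 2 with a perfect authentic cadence (stronger): antecedent + consequent = a period.
The two phrases open with the same material (m / m′), so the period is parallel.

parallel period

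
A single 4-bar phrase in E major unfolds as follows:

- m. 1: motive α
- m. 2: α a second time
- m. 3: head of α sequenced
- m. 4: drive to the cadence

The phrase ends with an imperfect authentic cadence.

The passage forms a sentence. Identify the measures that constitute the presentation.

The presentation of a sentence is the basic idea (measure 1) plus its repetition (measure 2); the presentation is therefore mm. 1–2.

measures 1–2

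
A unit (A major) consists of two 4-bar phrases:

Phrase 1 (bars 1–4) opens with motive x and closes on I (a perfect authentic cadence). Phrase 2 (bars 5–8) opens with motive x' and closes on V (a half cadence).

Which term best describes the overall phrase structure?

The second phrase closes with a half cadence, which is not stronger than the first phrase's perfect authentic cadence; without a weak→strong cadential pair there is no antecedent–consequent relationship, so this is a phrase group rather than a period.

phrase group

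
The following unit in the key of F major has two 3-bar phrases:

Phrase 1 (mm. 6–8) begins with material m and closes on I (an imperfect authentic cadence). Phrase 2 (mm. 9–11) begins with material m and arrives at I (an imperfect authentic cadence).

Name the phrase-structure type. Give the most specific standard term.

repeated phrase

Both phrases have the same opening (m) and the same cadence (imperfect authentic cadence): the second is a restatement, not a consequent, so this is a repeated phrase rather than a period.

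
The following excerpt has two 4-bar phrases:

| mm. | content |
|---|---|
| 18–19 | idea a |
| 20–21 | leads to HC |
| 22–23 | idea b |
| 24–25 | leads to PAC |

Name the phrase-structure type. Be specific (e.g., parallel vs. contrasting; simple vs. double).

Phrase 1 ends with a half cadence (weaker) and phrase 2 with a perfect authentic cadence (stronger): antecedent + consequent = a period.
The two phrases open with different material (a / b), so the period is contrasting.

contrasting period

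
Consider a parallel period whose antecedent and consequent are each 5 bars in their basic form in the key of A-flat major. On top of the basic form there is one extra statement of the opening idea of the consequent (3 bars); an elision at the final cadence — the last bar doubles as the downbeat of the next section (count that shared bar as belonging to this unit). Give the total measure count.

13 measures

Basic parallel period: 5 + 5 = 10 bars.
10 (basic form) + 3 (extra statement) = 13.
The elision shares a bar with the next section but does not change this unit's count.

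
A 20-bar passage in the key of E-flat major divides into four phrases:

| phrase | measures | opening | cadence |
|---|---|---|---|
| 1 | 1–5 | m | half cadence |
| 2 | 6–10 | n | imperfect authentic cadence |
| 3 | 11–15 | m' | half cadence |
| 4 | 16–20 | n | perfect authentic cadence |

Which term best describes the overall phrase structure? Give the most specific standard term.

parallel double period

Four phrases in two halves: the first half (measures 1-10) ends with an imperfect authentic cadence, the second (bars 11-20) with a perfect authentic cadence — a large antecedent–consequent pair, i.e. a double period.
Phrase 3 begins with the same material as phrase 1, making it parallel.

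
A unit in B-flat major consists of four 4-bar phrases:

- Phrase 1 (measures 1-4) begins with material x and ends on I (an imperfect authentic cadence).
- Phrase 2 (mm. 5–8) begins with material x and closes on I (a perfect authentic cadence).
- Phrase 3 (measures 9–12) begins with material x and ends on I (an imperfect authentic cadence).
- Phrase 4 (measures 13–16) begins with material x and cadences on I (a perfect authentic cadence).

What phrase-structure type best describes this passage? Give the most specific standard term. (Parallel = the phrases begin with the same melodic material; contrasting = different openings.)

repeated period

The cadence pattern IAC–PAC–IAC–PAC is weak–strong twice, and phrases 3–4 restate phrases 1–2: a period heard twice, not a double period (which would end weakly at phrase 2).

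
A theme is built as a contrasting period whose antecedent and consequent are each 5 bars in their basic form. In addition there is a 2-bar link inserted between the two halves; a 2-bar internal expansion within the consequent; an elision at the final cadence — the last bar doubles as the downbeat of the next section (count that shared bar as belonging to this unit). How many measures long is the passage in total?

Basic contrasting period: 5 + 5 = 10 bars.
10 (basic form) + 2 (link) + 2 (internal expansion) = 14.
The elision shares a bar with the next section but does not change this unit's count.

14 measures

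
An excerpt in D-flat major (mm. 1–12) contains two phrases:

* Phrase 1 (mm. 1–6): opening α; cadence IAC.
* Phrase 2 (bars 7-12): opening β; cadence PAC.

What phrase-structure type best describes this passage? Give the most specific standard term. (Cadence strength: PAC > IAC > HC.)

contrasting period

Phrase 1 ends with an imperfect authentic cadence (weaker) and phrase 2 with a perfect authentic cadence (stronger): antecedent + consequent = a period.
The two phrases open with different material (α / β), so the period is contrasting.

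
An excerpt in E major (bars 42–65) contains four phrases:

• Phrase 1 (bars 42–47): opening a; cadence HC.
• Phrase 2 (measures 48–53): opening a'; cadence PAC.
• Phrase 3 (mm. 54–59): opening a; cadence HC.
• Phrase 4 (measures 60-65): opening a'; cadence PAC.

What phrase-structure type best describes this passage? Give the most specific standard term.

The cadence pattern HC–PAC–HC–PAC is weak–strong twice, and phrases 3–4 restate phrases 1–2: a period heard twice, not a double period (which would end weakly at phrase 2).

repeated period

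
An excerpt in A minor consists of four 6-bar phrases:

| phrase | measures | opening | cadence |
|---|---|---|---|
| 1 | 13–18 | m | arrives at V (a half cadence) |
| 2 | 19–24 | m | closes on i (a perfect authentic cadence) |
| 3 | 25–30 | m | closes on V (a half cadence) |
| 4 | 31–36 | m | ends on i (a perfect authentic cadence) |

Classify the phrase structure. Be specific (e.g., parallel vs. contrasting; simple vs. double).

The cadence pattern HC–PAC–HC–PAC is weak–strong twice, and phrases 3–4 restate phrases 1–2: a period heard twice, not a double period (which would end weakly at phrase 2).

repeated period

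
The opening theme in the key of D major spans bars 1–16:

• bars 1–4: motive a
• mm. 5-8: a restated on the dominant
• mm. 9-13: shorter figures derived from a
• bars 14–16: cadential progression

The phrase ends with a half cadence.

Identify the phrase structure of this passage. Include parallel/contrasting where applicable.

Basic idea (mm. 1-4) + its repetition (bars 5-8) form the presentation; fragmentation and cadence (mm. 9–16) form the continuation — the 16-bar whole is a sentence.

sentence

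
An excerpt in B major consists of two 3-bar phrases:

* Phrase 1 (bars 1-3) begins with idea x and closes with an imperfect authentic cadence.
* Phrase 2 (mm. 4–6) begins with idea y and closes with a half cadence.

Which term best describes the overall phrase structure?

phrase group

The second phrase closes with a half cadence, which is not stronger than the first phrase's imperfect authentic cadence; without a weak→strong cadential pair there is no antecedent–consequent relationship, so this is a phrase group rather than a period.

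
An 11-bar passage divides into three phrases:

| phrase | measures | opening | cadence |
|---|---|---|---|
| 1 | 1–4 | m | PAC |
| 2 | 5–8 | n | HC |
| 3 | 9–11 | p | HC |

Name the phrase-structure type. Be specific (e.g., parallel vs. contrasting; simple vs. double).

The final phrase closes with a half cadence, which is not stronger than the preceding half cadence; the 3 phrases lack an overall antecedent–consequent design and so form a phrase group.

phrase group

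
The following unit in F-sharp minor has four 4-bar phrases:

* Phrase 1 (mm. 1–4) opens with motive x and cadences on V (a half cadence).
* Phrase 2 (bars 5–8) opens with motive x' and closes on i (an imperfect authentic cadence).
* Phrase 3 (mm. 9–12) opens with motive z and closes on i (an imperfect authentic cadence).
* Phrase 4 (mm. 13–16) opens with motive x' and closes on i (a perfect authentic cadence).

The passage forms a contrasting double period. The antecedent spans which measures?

measures 1–8

In a double period the four phrases pair into a large antecedent (phrases 1–2, ending imperfect authentic cadence) and a large consequent (phrases 3–4, ending perfect authentic cadence). The antecedent spans measures 1–8.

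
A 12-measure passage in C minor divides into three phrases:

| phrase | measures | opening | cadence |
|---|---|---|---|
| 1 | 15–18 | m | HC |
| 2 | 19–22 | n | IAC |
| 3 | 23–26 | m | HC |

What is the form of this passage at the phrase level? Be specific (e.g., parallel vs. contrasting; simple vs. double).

The final phrase closes with a half cadence, which is not stronger than the preceding imperfect authentic cadence; the 3 phrases lack an overall antecedent–consequent design and so form a phrase group.

phrase group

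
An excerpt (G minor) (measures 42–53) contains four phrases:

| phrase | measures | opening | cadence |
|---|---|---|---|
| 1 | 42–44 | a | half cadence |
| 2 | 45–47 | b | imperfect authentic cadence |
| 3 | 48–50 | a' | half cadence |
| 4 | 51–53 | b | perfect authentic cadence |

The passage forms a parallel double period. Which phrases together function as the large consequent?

phrases 3 and 4

In a double period the first pair of phrases (ending imperfect authentic cadence) is the large antecedent and the second pair (ending perfect authentic cadence) is the large consequent; the consequent is phrases 3 and 4.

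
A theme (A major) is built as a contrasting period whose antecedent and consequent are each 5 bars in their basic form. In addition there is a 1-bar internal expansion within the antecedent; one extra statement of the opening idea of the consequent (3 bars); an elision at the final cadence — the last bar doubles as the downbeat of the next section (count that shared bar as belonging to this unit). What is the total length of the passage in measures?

14 measures

Basic contrasting period: 5 + 5 = 10 bars.
10 (basic form) + 1 (internal expansion) + 3 (extra statement) = 14.
The elision shares a bar with the next section but does not change this unit's count.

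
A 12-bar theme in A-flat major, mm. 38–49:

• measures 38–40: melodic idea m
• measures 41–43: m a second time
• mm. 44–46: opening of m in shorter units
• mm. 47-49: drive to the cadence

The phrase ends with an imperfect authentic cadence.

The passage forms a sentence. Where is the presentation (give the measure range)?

The presentation of a sentence is the basic idea (bars 38–40) plus its repetition (measures 41–43); the presentation is therefore mm. 38–43.

measures 38–43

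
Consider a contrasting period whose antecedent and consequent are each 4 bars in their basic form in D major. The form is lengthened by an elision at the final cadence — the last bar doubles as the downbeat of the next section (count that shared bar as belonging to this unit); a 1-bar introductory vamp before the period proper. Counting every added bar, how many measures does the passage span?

Basic contrasting period: 4 + 4 = 8 bars.
8 (basic form) + 1 (introduction) = 9.
The elision shares a bar with the next section but does not change this unit's count.

9 measures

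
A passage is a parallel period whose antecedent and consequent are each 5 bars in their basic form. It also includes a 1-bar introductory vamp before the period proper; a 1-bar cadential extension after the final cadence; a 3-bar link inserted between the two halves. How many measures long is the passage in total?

Basic parallel period: 5 + 5 = 10 bars.
10 (basic form) + 1 (introduction) + 1 (cadential extension) + 3 (link) = 15.

15 measures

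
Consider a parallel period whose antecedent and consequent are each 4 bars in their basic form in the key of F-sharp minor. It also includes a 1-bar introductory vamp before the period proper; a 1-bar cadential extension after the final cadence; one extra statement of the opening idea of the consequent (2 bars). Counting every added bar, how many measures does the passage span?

Basic parallel period: 4 + 4 = 8 bars.
8 (basic form) + 1 (introduction) + 1 (cadential extension) + 2 (extra statement) = 12.

12 measures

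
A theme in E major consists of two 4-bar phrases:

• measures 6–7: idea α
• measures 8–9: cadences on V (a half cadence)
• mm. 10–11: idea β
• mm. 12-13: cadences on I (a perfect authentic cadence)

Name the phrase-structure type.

Phrase 1 ends with a half cadence (weaker) and phrase 2 with a perfect authentic cadence (stronger): antecedent + consequent = a period.
The two phrases open with different material (α / β), so the period is contrasting.

contrasting period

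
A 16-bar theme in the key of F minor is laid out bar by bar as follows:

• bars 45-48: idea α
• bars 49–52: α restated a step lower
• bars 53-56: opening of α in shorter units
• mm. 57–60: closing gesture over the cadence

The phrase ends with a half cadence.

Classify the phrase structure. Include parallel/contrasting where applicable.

Basic idea (mm. 45–48) + its repetition (bars 49–52) form the presentation; fragmentation and cadence (mm. 53–60) form the continuation — the 16-bar whole is a sentence.

sentence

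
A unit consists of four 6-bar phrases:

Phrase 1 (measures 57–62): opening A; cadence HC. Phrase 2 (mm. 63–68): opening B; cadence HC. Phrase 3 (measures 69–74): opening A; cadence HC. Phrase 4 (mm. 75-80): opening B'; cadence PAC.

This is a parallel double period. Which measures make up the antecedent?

measures 57–68

In a double period the first pair of phrases (ending half cadence) is the large antecedent and the second pair (ending perfect authentic cadence) is the large consequent; the antecedent is measures 57–68.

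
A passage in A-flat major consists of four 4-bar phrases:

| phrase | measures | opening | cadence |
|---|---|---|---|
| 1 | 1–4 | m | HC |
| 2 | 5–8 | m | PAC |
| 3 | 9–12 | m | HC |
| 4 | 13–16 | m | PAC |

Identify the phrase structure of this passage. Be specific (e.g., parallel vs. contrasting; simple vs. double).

The cadence pattern HC–PAC–HC–PAC is weak–strong twice, and phrases 3–4 restate phrases 1–2: a period heard twice, not a double period (which would end weakly at phrase 2).

repeated period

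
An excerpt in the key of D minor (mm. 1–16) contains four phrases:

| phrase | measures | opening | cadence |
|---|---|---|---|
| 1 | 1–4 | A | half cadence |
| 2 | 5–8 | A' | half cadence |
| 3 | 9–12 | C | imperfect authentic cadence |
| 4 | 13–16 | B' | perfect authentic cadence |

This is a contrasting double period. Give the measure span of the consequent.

In a double period the first pair of phrases (ending half cadence) is the large antecedent and the second pair (ending perfect authentic cadence) is the large consequent; the consequent is measures 9–16.

measures 9–16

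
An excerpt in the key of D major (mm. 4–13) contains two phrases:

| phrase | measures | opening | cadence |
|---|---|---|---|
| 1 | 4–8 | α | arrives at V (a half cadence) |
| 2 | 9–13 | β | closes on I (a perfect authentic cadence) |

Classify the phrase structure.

contrasting period

Phrase 1 ends with a half cadence (weaker) and phrase 2 with a perfect authentic cadence (stronger): antecedent + consequent = a period.
The two phrases open with different material (α / β), so the period is contrasting.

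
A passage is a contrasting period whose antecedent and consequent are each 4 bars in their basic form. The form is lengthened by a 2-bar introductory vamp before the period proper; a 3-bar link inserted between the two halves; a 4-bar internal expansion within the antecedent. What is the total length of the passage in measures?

17 measures

Basic contrasting period: 4 + 4 = 8 bars.
8 (basic form) + 2 (introduction) + 3 (link) + 4 (internal expansion) = 17.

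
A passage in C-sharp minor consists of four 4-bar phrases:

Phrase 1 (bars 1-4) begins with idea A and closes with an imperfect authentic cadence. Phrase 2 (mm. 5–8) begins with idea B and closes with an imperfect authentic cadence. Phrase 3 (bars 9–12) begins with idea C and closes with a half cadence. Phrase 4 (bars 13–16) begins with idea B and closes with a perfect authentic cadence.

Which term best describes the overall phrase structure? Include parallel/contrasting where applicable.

contrasting double period

Four phrases in two halves: the first half (measures 1–8) ends with an imperfect authentic cadence, the second (mm. 9–16) with a perfect authentic cadence — a large antecedent–consequent pair, i.e. a double period.
Phrase 3 begins with different material from phrase 1, making it contrasting.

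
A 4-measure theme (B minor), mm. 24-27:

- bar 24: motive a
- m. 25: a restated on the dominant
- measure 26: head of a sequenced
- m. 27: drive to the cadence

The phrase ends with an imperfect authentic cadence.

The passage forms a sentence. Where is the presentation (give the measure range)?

measures 24–25

The presentation of a sentence is the basic idea (m. 24) plus its repetition (m. 25); the presentation is therefore measures 24–25.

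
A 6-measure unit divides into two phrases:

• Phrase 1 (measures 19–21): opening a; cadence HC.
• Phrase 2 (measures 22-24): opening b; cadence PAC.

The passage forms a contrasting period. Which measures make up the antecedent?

measures 19–21

The phrase ending with the weaker cadence (half cadence) is the antecedent; the one ending more conclusively (perfect authentic cadence) is the consequent. The antecedent is measures 19–21.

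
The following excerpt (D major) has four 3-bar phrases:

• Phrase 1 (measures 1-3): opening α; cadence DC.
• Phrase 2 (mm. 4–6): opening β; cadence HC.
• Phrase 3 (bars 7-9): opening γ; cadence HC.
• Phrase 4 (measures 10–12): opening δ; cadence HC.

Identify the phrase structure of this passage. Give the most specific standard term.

Phrase 4 ends with a half cadence, no stronger than phrase 2's half cadence, so the four phrases do not form a double period; nor do phrases 3–4 duplicate 1–2, so it is not a repeated period. With no phrase reaching a conclusive cadence, the passage is a phrase group.

phrase group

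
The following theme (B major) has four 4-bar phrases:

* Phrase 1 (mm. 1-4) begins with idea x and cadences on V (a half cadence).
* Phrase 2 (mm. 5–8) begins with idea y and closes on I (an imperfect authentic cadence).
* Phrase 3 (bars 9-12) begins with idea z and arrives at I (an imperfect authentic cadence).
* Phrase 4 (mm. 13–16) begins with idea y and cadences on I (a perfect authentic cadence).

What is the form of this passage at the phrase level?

contrasting double period

Four phrases in two halves: the first half (bars 1–8) ends with an imperfect authentic cadence, the second (bars 9-16) with a perfect authentic cadence — a large antecedent–consequent pair, i.e. a double period.
Phrase 3 begins with different material from phrase 1, making it contrasting.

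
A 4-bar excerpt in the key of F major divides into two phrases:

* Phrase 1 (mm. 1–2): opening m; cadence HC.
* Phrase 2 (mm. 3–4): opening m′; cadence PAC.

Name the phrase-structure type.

parallel period

Phrase 1 ends with a half cadence (weaker) and phrase 2 with a perfect authentic cadence (stronger): antecedent + consequent = a period.
The two phrases open with the same material (m / m′), so the period is parallel.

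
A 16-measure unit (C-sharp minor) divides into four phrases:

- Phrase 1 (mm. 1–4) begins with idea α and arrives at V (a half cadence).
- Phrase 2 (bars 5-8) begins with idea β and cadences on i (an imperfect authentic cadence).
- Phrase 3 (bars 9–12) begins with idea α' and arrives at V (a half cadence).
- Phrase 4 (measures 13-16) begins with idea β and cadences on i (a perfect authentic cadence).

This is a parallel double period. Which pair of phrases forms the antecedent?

phrases 1 and 2

In a double period the first pair of phrases (ending imperfect authentic cadence) is the large antecedent and the second pair (ending perfect authentic cadence) is the large consequent; the antecedent is phrases 1 and 2.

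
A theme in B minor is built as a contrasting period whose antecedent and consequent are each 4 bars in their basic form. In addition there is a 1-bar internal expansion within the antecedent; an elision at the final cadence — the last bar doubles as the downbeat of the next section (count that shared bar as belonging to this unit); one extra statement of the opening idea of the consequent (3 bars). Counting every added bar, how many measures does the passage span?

12 measures

Basic contrasting period: 4 + 4 = 8 bars.
8 (basic form) + 1 (internal expansion) + 3 (extra statement) = 12.
The elision shares a bar with the next section but does not change this unit's count.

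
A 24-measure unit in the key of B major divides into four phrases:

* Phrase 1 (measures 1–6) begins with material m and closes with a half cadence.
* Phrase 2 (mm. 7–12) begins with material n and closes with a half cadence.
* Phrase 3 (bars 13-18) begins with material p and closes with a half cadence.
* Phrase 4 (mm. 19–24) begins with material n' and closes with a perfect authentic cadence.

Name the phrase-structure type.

contrasting double period

Four phrases in two halves: the first half (measures 1–12) ends with a half cadence, the second (mm. 13-24) with a perfect authentic cadence — a large antecedent–consequent pair, i.e. a double period.
Phrase 3 begins with different material from phrase 1, making it contrasting.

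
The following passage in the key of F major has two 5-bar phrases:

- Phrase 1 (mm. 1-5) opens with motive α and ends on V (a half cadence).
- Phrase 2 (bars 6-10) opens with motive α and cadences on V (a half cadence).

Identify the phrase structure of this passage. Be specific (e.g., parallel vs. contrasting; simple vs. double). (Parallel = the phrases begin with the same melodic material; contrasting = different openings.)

repeated phrase

Both phrases have the same opening (α) and the same cadence (half cadence): the second is a restatement, not a consequent, so this is a repeated phrase rather than a period.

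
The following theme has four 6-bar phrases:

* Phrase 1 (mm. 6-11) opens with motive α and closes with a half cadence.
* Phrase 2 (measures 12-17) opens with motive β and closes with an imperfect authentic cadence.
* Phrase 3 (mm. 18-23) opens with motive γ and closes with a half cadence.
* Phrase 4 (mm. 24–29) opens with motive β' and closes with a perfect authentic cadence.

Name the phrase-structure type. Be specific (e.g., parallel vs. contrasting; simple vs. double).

Four phrases in two halves: the first half (mm. 6–17) ends with an imperfect authentic cadence, the second (mm. 18–29) with a perfect authentic cadence — a large antecedent–consequent pair, i.e. a double period.
Phrase 3 begins with different material from phrase 1, making it contrasting.

contrasting double period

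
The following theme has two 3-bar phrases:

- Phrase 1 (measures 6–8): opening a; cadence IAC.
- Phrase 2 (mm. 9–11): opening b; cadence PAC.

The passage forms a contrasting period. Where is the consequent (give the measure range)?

The antecedent is the phrase ending with the weaker cadence (imperfect authentic cadence, phrase 1) and the consequent the one ending more conclusively (perfect authentic cadence, phrase 2); the consequent is measures 9–11.

measures 9–11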